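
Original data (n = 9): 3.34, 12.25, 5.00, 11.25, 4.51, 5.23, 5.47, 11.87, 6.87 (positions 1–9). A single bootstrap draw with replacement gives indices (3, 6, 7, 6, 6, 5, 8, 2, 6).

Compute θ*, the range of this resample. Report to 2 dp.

Resample values: 5.00, 5.23, 5.47, 5.23, 5.23, 4.51, 11.87, 12.25, 5.23.
Range = 12.25 − 4.51 = 7.74

θ* = 7.74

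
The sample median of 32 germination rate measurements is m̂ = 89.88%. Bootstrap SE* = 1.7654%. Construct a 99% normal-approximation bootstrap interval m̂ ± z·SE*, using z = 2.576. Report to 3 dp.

(85.332, 94.428)

Margin = 2.576 × 1.7654 = 4.5477
Interval: 89.88 ± 4.5477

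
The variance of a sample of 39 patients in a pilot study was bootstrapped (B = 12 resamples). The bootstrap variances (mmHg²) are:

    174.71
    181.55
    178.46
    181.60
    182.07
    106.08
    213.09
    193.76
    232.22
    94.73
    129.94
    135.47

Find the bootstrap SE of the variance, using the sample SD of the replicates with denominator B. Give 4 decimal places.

Bootstrap SE is the standard deviation of the 12 replicate variances.
Mean of replicates: (174.71 + 181.55 + 178.46 + 181.60 + 182.07 + 106.08 + 213.09 + 193.76 + 232.22 + 94.73 + 129.94 + 135.47) / 12 = 2003.68000 / 12 = 166.97333
Sum of squared deviations: (+7.73667)² + (+14.57667)² + (+11.48667)² + (+14.62667)² + (+15.09667)² + (−60.89333)² + (+46.11667)² + (+26.78667)² + (+65.24667)² + (−72.24333)² + (−37.03333)² + (−31.50333)² = 19238.55247
Variance = 19238.55247 / 12 = 1603.21271
SE* = √1603.21271

SE* = 40.0401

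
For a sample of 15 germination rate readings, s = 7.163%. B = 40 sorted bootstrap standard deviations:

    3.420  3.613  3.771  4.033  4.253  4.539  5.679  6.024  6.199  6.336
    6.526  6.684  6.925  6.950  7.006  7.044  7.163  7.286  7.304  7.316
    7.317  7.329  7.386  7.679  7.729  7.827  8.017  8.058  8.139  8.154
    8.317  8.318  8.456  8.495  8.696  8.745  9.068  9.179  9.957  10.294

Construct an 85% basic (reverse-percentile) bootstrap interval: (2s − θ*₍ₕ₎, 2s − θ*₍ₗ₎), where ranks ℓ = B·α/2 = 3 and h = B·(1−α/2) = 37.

(5.258, 10.555)

Percentile endpoints at ranks 3 and 37: θ*₍3₎ = 3.771, θ*₍37₎ = 9.068.
Basic interval reflects these around s:
  lower = 2 × 7.163 − 9.068 = 5.258
  upper = 2 × 7.163 − 3.771 = 10.555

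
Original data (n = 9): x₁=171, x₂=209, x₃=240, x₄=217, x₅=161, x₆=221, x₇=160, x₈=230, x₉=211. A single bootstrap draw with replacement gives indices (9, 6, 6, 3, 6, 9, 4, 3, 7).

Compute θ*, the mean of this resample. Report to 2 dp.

θ* = 215.78

Resample values: 211, 221, 221, 240, 221, 211, 217, 240, 160.
Mean = (211 + 221 + 221 + 240 + 221 + 211 + 217 + 240 + 160) / 9 = 1942.0 / 9 = 215.78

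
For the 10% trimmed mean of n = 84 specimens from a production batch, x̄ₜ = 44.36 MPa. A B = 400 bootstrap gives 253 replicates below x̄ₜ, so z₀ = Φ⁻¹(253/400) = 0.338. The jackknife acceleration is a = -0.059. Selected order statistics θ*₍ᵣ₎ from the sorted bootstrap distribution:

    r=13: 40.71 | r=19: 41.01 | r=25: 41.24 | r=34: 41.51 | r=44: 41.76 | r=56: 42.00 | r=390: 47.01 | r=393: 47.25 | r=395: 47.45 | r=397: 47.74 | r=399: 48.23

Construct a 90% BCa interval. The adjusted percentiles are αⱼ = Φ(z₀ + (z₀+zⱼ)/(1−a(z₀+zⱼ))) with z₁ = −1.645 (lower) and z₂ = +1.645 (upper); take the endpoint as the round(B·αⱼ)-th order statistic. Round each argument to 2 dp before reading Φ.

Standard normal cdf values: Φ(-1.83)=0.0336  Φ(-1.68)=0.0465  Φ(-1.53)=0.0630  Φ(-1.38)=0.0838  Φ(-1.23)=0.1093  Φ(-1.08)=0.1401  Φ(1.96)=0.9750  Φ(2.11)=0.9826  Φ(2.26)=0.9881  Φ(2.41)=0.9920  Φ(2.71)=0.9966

Lower: z₀ + z₁ = 0.338 + (-1.645) = -1.307; 1 − a(z₀+z₁) = 1 − (-0.059)(-1.307) = 0.9229; argument = 0.338 + (-1.307)/0.9229 = -1.0782 → -1.08.
α₁ = Φ(-1.08) = 0.1401; rank = round(400 × 0.1401) = 56; θ*₍56₎ = 42.00.
Upper: z₀ + z₂ = 1.983; 1 − a(z₀+z₂) = 1.1170; argument = 2.1133 → 2.11; α₂ = 0.9826; rank = 393; θ*₍393₎ = 47.25.

(42.00, 47.25)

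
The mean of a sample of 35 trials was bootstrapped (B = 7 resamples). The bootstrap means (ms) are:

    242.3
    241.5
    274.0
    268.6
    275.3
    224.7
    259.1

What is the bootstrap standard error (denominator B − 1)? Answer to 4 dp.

Bootstrap SE is the standard deviation of the 7 replicate means.
Mean of replicates: (242.3 + 241.5 + 274.0 + 268.6 + 275.3 + 224.7 + 259.1) / 7 = 1785.50000 / 7 = 255.07143
Sum of squared deviations: (−12.77143)² + (−13.57143)² + (+18.92857)² + (+13.52857)² + (+20.22857)² + (−30.37143)² + (+4.02857)² = 2236.45429
Variance = 2236.45429 / 6 = 372.74238
SE* = √372.74238

SE* = 19.3065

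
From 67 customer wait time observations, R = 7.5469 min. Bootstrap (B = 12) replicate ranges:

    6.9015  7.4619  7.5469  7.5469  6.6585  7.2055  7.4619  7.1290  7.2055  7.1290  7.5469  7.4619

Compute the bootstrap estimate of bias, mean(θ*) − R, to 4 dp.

mean(θ*) = (6.9015 + 7.4619 + 7.5469 + 7.5469 + 6.6585 + 7.2055 + 7.4619 + 7.1290 + 7.2055 + 7.1290 + 7.5469 + 7.4619) / 12 = 7.27128
bias = 7.27128 − 7.5469

bias = −0.2756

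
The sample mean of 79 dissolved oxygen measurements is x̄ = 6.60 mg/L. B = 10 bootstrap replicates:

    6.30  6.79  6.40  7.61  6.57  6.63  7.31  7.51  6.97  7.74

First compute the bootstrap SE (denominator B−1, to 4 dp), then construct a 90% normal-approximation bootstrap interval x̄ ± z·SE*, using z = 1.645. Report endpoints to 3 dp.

Mean of replicates = 6.9830; sum of squared deviations = 2.4898; SE* = √(2.4898/9) = 0.5260
Margin = 1.645 × 0.5260 = 0.8653
Interval: 6.60 ± 0.8653

(5.735, 7.465)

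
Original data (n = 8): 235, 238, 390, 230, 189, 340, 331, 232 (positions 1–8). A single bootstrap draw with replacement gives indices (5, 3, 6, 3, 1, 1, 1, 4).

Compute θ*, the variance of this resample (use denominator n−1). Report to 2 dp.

Resample values: 189, 390, 340, 390, 235, 235, 235, 230.
Mean = 280.5000; sum of squared deviations = 44654.0000
s² = 44654.0000 / 7 = 6379.1429

θ* = 6379.14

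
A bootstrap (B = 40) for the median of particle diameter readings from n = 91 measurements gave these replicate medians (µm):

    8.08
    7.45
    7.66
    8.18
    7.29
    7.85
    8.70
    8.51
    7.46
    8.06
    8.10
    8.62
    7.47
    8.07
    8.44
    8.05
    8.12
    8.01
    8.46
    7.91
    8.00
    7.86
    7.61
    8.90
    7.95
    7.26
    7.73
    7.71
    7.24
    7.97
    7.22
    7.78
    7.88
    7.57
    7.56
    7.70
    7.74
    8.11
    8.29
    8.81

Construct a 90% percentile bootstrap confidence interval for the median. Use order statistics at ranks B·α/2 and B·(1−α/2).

(7.24, 8.70)

Sorted replicates: 7.22, 7.24, 7.26, 7.29, 7.45, 7.46, 7.47, 7.56, 7.57, 7.61, 7.66, 7.70, 7.71, 7.73, 7.74, 7.78, 7.85, 7.86, 7.88, 7.91, 7.95, 7.97, 8.00, 8.01, 8.05, 8.06, 8.07, 8.08, 8.10, 8.11, 8.12, 8.18, 8.29, 8.44, 8.46, 8.51, 8.62, 8.70, 8.81, 8.90
α = 0.10; lower rank = 40 × 0.050 = 2; upper rank = 40 × 0.950 = 38.
The 2nd smallest replicate is 7.24; the 38th is 8.70.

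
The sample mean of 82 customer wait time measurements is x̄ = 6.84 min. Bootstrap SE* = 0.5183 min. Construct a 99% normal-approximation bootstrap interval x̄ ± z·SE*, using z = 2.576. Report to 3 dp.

(5.505, 8.175)

Margin = 2.576 × 0.5183 = 1.3351
Interval: 6.84 ± 1.3351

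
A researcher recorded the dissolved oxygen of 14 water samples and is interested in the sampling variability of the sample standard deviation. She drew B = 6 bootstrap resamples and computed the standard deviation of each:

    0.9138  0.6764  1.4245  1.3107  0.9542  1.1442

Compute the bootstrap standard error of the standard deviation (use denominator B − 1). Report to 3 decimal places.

Bootstrap SE is the standard deviation of the 6 replicate standard deviations.
Mean of replicates: (0.9138 + 0.6764 + 1.4245 + 1.3107 + 0.9542 + 1.1442) / 6 = 6.42380 / 6 = 1.07063
Sum of squared deviations: (−0.15683)² + (−0.39423)² + (+0.35387)² + (+0.24007)² + (−0.11643)² + (+0.07357)² = 0.38184
Variance = 0.38184 / 5 = 0.07637
SE* = √0.07637

SE* = 0.276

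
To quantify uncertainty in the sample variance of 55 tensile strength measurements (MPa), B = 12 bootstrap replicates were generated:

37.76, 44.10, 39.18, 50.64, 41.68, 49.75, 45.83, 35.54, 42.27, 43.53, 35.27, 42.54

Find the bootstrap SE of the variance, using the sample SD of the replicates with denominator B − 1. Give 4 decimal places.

SE* = 4.9374

Bootstrap SE is the standard deviation of the 12 replicate variances.
Mean of replicates: (37.76 + 44.10 + 39.18 + 50.64 + 41.68 + 49.75 + 45.83 + 35.54 + 42.27 + 43.53 + 35.27 + 42.54) / 12 = 508.09000 / 12 = 42.34083
Sum of squared deviations: (−4.58083)² + (+1.75917)² + (−3.16083)² + (+8.29917)² + (−0.66083)² + (+7.40917)² + (+3.48917)² + (−6.80083)² + (−0.07083)² + (+1.18917)² + (−7.07083)² + (+0.19917)² = 268.15929
Variance = 268.15929 / 11 = 24.37812
SE* = √24.37812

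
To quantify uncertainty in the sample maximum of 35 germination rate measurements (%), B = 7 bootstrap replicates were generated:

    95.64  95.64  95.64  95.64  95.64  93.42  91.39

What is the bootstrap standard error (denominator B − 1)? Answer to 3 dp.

SE* = 1.684

Bootstrap SE is the standard deviation of the 7 replicate maximums.
Mean of replicates: (95.64 + 95.64 + 95.64 + 95.64 + 95.64 + 93.42 + 91.39) / 7 = 663.0100 / 7 = 94.7157
Sum of squared deviations: (+0.9243)² + (+0.9243)² + (+0.9243)² + (+0.9243)² + (+0.9243)² + (−1.2957)² + (−3.3257)² = 17.0108
Variance = 17.0108 / 6 = 2.8351
SE* = √2.8351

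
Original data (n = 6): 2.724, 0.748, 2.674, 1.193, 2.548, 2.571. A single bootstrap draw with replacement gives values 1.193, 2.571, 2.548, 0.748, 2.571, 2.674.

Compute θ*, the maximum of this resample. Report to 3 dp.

Maximum = 2.674

θ* = 2.674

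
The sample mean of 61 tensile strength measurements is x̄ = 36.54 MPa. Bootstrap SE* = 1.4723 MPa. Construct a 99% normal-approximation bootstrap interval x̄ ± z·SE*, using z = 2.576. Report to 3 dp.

Margin = 2.576 × 1.4723 = 3.7926
Interval: 36.54 ± 3.7926

(32.747, 40.333)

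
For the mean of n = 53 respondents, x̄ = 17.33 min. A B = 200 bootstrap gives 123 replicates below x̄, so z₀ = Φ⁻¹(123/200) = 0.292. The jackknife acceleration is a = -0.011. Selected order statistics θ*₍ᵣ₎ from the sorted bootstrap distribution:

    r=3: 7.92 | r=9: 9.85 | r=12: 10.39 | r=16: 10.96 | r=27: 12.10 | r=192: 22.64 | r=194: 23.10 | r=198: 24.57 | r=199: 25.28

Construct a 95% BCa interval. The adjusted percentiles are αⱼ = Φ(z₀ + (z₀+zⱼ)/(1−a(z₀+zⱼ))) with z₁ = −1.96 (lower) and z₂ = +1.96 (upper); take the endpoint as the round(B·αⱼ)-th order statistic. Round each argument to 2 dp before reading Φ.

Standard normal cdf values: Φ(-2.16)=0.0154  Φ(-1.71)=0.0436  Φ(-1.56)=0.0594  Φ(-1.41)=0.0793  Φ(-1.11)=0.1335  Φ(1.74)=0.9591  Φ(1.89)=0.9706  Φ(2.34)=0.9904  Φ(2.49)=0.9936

(10.96, 25.28)

Lower: z₀ + z₁ = 0.292 + (-1.960) = -1.668; 1 − a(z₀+z₁) = 1 − (-0.011)(-1.668) = 0.9817; argument = 0.292 + (-1.668)/0.9817 = -1.4072 → -1.41.
α₁ = Φ(-1.41) = 0.0793; rank = round(200 × 0.0793) = 16; θ*₍16₎ = 10.96.
Upper: z₀ + z₂ = 2.252; 1 − a(z₀+z₂) = 1.0248; argument = 2.4896 → 2.49; α₂ = 0.9936; rank = 199; θ*₍199₎ = 25.28.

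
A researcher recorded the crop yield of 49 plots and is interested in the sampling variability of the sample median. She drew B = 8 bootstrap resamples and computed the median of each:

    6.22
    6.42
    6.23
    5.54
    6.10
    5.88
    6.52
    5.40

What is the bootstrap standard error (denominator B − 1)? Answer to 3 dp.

Bootstrap SE is the standard deviation of the 8 replicate medians.
Mean of replicates: (6.22 + 6.42 + 6.23 + 5.54 + 6.10 + 5.88 + 6.52 + 5.40) / 8 = 48.3100 / 8 = 6.0388
Sum of squared deviations: (+0.1812)² + (+0.3812)² + (+0.1913)² + (−0.4988)² + (+0.0612)² + (−0.1588)² + (+0.4812)² + (−0.6387)² = 1.1321
Variance = 1.1321 / 7 = 0.1617
SE* = √0.1617

SE* = 0.402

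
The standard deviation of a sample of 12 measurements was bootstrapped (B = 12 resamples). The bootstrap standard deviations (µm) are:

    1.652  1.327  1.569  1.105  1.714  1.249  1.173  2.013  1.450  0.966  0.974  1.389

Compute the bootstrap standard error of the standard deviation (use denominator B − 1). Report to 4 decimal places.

SE* = 0.3165

Bootstrap SE is the standard deviation of the 12 replicate standard deviations.
Mean of replicates: (1.652 + 1.327 + 1.569 + 1.105 + 1.714 + 1.249 + 1.173 + 2.013 + 1.450 + 0.966 + 0.974 + 1.389) / 12 = 16.581000 / 12 = 1.381750
Sum of squared deviations: (+0.270250)² + (−0.054750)² + (+0.187250)² + (−0.276750)² + (+0.332250)² + (−0.132750)² + (−0.208750)² + (+0.631250)² + (+0.068250)² + (−0.415750)² + (−0.407750)² + (+0.007250)² = 1.101570
Variance = 1.101570 / 11 = 0.100143
SE* = √0.100143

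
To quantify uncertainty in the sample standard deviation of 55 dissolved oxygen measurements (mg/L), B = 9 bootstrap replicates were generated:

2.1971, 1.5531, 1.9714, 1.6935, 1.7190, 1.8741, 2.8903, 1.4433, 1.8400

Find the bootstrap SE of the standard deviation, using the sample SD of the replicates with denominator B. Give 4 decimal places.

Bootstrap SE is the standard deviation of the 9 replicate standard deviations.
Mean of replicates: (2.1971 + 1.5531 + 1.9714 + 1.6935 + 1.7190 + 1.8741 + 2.8903 + 1.4433 + 1.8400) / 9 = 17.18180 / 9 = 1.90909
Sum of squared deviations: (+0.28801)² + (−0.35599)² + (+0.06231)² + (−0.21559)² + (−0.19009)² + (−0.03499)² + (+0.98121)² + (−0.46579)² + (−0.06909)² = 1.48191
Variance = 1.48191 / 9 = 0.16466
SE* = √0.16466

SE* = 0.4058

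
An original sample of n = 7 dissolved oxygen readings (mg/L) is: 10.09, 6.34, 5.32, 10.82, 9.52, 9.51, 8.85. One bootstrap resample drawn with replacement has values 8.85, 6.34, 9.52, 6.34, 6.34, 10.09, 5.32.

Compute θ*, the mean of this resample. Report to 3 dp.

θ* = 7.543

Mean = (8.85 + 6.34 + 9.52 + 6.34 + 6.34 + 10.09 + 5.32) / 7 = 52.800 / 7 = 7.543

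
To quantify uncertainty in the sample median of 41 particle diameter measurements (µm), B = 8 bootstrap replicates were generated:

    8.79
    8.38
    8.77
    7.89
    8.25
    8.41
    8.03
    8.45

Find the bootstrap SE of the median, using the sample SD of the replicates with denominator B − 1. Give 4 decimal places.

SE* = 0.3173

Bootstrap SE is the standard deviation of the 8 replicate medians.
Mean of replicates: (8.79 + 8.38 + 8.77 + 7.89 + 8.25 + 8.41 + 8.03 + 8.45) / 8 = 66.97000 / 8 = 8.37125
Sum of squared deviations: (+0.41875)² + (+0.00875)² + (+0.39875)² + (−0.48125)² + (−0.12125)² + (+0.03875)² + (−0.34125)² + (+0.07875)² = 0.70489
Variance = 0.70489 / 7 = 0.10070
SE* = √0.10070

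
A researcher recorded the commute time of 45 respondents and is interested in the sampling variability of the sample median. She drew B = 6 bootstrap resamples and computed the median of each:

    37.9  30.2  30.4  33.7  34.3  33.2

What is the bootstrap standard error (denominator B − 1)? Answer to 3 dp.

Bootstrap SE is the standard deviation of the 6 replicate medians.
Mean of replicates: (37.9 + 30.2 + 30.4 + 33.7 + 34.3 + 33.2) / 6 = 199.7000 / 6 = 33.2833
Sum of squared deviations: (+4.6167)² + (−3.0833)² + (−2.8833)² + (+0.4167)² + (+1.0167)² + (−0.0833)² = 40.3483
Variance = 40.3483 / 5 = 8.0697
SE* = √8.0697

SE* = 2.841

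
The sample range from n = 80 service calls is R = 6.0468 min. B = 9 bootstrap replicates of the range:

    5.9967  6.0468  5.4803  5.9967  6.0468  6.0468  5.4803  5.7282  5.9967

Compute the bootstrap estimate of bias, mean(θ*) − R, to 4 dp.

mean(θ*) = (5.9967 + 6.0468 + 5.4803 + 5.9967 + 6.0468 + 6.0468 + 5.4803 + 5.7282 + 5.9967) / 9 = 5.86881
bias = 5.86881 − 6.0468

bias = −0.1780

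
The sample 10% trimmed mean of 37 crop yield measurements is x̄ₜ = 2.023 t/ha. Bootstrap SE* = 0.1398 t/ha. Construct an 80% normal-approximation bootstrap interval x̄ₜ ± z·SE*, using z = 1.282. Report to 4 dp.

Margin = 1.282 × 0.1398 = 0.17922
Interval: 2.023 ± 0.17922

(1.8438, 2.2022)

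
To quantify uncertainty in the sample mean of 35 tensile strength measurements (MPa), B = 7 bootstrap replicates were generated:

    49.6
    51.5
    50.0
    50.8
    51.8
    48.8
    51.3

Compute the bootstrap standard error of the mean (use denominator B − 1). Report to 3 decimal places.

SE* = 1.107

Bootstrap SE is the standard deviation of the 7 replicate means.
Mean of replicates: (49.6 + 51.5 + 50.0 + 50.8 + 51.8 + 48.8 + 51.3) / 7 = 353.8000 / 7 = 50.5429
Sum of squared deviations: (−0.9429)² + (+0.9571)² + (−0.5429)² + (+0.2571)² + (+1.2571)² + (−1.7429)² + (+0.7571)² = 7.3571
Variance = 7.3571 / 6 = 1.2262
SE* = √1.2262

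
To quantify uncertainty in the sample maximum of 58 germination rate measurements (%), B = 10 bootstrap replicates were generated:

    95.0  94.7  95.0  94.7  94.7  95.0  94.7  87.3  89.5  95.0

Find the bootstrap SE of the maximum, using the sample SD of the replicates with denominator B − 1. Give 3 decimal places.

Bootstrap SE is the standard deviation of the 10 replicate maximums.
Mean of replicates: (95.0 + 94.7 + 95.0 + 94.7 + 94.7 + 95.0 + 94.7 + 87.3 + 89.5 + 95.0) / 10 = 935.6000 / 10 = 93.5600
Sum of squared deviations: (+1.4400)² + (+1.1400)² + (+1.4400)² + (+1.1400)² + (+1.1400)² + (+1.4400)² + (+1.1400)² + (−6.2600)² + (−4.0600)² + (+1.4400)² = 69.1640
Variance = 69.1640 / 9 = 7.6849
SE* = √7.6849

SE* = 2.772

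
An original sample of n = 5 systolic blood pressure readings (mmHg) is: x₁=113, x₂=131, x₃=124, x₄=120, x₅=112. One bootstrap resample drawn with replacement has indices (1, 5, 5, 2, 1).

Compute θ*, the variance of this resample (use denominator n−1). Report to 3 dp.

θ* = 68.700

Resample values: 113, 112, 112, 131, 113.
Mean = 116.2000; sum of squared deviations = 274.8000
s² = 274.8000 / 4 = 68.7000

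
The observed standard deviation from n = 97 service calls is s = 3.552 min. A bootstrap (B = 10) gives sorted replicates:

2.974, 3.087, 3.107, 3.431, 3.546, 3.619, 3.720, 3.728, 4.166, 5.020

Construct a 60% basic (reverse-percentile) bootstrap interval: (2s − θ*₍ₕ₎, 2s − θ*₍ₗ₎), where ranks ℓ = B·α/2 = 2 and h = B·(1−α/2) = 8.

Percentile endpoints at ranks 2 and 8: θ*₍2₎ = 3.087, θ*₍8₎ = 3.728.
Basic interval reflects these around s:
  lower = 2 × 3.552 − 3.728 = 3.376
  upper = 2 × 3.552 − 3.087 = 4.017

(3.376, 4.017)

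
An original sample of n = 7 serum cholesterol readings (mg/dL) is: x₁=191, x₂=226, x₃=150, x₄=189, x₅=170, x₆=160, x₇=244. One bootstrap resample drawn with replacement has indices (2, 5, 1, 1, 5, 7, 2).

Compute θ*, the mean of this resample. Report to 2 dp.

Resample values: 226, 170, 191, 191, 170, 244, 226.
Mean = (226 + 170 + 191 + 191 + 170 + 244 + 226) / 7 = 1418.0 / 7 = 202.57

θ* = 202.57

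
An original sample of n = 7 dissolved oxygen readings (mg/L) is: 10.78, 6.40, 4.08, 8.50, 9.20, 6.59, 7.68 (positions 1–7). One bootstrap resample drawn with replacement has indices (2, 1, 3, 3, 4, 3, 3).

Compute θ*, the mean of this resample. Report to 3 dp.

Resample values: 6.40, 10.78, 4.08, 4.08, 8.50, 4.08, 4.08.
Mean = (6.40 + 10.78 + 4.08 + 4.08 + 8.50 + 4.08 + 4.08) / 7 = 42.000 / 7 = 6.000

θ* = 6.000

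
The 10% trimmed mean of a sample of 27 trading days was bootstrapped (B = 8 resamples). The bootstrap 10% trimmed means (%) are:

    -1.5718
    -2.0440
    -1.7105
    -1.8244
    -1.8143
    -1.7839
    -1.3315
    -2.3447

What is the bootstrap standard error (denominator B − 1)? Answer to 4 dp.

SE* = 0.3016

Bootstrap SE is the standard deviation of the 8 replicate 10% trimmed means.
Mean of replicates: ((-1.5718) + (-2.0440) + (-1.7105) + (-1.8244) + (-1.8143) + (-1.7839) + (-1.3315) + (-2.3447)) / 8 = -14.42510 / 8 = -1.80314
Sum of squared deviations: (+0.23134)² + (−0.24086)² + (+0.09264)² + (−0.02126)² + (−0.01116)² + (+0.01924)² + (+0.47164)² + (−0.54156)² = 0.63679
Variance = 0.63679 / 7 = 0.09097
SE* = √0.09097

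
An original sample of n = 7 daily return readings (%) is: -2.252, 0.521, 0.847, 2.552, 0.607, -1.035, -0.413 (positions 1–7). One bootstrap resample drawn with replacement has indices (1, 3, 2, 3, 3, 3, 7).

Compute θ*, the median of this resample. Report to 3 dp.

θ* = 0.847

Resample values: -2.252, 0.847, 0.521, 0.847, 0.847, 0.847, -0.413.
Sorted: -2.252, -0.413, 0.521, 0.847, 0.847, 0.847, 0.847
Median = middle value = 0.847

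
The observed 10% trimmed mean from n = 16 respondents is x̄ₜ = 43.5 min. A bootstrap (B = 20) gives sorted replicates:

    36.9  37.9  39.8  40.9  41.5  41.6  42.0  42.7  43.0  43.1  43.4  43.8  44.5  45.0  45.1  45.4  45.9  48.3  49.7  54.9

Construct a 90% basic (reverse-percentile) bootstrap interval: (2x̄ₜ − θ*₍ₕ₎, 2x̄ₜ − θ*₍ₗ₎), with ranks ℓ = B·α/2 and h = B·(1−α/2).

(37.3, 50.1)

Percentile endpoints at ranks 1 and 19: θ*₍1₎ = 36.9, θ*₍19₎ = 49.7.
Basic interval reflects these around x̄ₜ:
  lower = 2 × 43.5 − 49.7 = 37.3
  upper = 2 × 43.5 − 36.9 = 50.1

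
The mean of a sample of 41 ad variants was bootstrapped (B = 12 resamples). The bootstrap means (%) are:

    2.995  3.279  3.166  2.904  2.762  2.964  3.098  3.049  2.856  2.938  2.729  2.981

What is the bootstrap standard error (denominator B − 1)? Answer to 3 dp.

Bootstrap SE is the standard deviation of the 12 replicate means.
Mean of replicates: (2.995 + 3.279 + 3.166 + 2.904 + 2.762 + 2.964 + 3.098 + 3.049 + 2.856 + 2.938 + 2.729 + 2.981) / 12 = 35.72100 / 12 = 2.97675
Sum of squared deviations: (+0.01825)² + (+0.30225)² + (+0.18925)² + (−0.07275)² + (−0.21475)² + (−0.01275)² + (+0.12125)² + (+0.07225)² + (−0.12075)² + (−0.03875)² + (−0.24775)² + (+0.00425)² = 0.27648
Variance = 0.27648 / 11 = 0.02513
SE* = √0.02513

SE* = 0.159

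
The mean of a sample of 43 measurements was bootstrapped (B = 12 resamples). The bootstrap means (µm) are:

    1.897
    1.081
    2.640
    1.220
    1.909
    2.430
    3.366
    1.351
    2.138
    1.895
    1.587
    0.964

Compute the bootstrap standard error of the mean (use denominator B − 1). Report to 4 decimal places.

Bootstrap SE is the standard deviation of the 12 replicate means.
Mean of replicates: (1.897 + 1.081 + 2.640 + 1.220 + 1.909 + 2.430 + 3.366 + 1.351 + 2.138 + 1.895 + 1.587 + 0.964) / 12 = 22.47800 / 12 = 1.87317
Sum of squared deviations: (+0.02383)² + (−0.79217)² + (+0.76683)² + (−0.65317)² + (+0.03583)² + (+0.55683)² + (+1.49283)² + (−0.52217)² + (+0.26483)² + (+0.02183)² + (−0.28617)² + (−0.90917)² = 5.43440
Variance = 5.43440 / 11 = 0.49404
SE* = √0.49404

SE* = 0.7029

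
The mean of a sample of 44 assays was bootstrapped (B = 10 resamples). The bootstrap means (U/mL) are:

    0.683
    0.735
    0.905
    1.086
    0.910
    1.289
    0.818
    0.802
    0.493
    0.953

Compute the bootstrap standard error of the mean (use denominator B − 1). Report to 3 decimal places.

SE* = 0.220

Bootstrap SE is the standard deviation of the 10 replicate means.
Mean of replicates: (0.683 + 0.735 + 0.905 + 1.086 + 0.910 + 1.289 + 0.818 + 0.802 + 0.493 + 0.953) / 10 = 8.6740 / 10 = 0.8674
Sum of squared deviations: (−0.1844)² + (−0.1324)² + (+0.0376)² + (+0.2186)² + (+0.0426)² + (+0.4216)² + (−0.0494)² + (−0.0654)² + (−0.3744)² + (+0.0856)² = 0.4345
Variance = 0.4345 / 9 = 0.0483
SE* = √0.0483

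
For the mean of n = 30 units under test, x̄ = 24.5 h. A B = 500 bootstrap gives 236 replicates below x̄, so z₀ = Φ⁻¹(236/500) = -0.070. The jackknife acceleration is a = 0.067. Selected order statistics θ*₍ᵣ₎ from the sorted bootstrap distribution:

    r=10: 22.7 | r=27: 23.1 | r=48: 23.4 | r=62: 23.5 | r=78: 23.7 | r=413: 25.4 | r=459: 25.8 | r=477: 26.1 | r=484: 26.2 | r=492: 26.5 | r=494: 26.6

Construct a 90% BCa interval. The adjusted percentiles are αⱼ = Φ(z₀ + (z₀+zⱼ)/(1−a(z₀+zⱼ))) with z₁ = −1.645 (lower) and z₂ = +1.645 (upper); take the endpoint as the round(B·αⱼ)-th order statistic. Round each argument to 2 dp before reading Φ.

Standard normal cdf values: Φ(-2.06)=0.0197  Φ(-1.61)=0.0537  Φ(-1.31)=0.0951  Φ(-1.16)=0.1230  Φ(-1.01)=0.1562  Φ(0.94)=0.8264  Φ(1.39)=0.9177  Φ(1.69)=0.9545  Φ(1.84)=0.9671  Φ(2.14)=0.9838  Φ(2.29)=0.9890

Lower: z₀ + z₁ = -0.070 + (-1.645) = -1.715; 1 − a(z₀+z₁) = 1 − (0.067)(-1.715) = 1.1149; argument = -0.070 + (-1.715)/1.1149 = -1.6082 → -1.61.
α₁ = Φ(-1.61) = 0.0537; rank = round(500 × 0.0537) = 27; θ*₍27₎ = 23.1.
Upper: z₀ + z₂ = 1.575; 1 − a(z₀+z₂) = 0.8945; argument = 1.6908 → 1.69; α₂ = 0.9545; rank = 477; θ*₍477₎ = 26.1.

(23.1, 26.1)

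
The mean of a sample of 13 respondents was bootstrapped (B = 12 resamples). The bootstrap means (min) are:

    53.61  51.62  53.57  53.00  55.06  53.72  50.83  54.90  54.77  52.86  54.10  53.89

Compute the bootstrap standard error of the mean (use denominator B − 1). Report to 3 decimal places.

SE* = 1.276

Bootstrap SE is the standard deviation of the 12 replicate means.
Mean of replicates: (53.61 + 51.62 + 53.57 + 53.00 + 55.06 + 53.72 + 50.83 + 54.90 + 54.77 + 52.86 + 54.10 + 53.89) / 12 = 641.9300 / 12 = 53.4942
Sum of squared deviations: (+0.1158)² + (−1.8742)² + (+0.0758)² + (−0.4942)² + (+1.5658)² + (+0.2258)² + (−2.6642)² + (+1.4058)² + (+1.2758)² + (−0.6342)² + (+0.6058)² + (+0.3958)² = 17.9065
Variance = 17.9065 / 11 = 1.6279
SE* = √1.6279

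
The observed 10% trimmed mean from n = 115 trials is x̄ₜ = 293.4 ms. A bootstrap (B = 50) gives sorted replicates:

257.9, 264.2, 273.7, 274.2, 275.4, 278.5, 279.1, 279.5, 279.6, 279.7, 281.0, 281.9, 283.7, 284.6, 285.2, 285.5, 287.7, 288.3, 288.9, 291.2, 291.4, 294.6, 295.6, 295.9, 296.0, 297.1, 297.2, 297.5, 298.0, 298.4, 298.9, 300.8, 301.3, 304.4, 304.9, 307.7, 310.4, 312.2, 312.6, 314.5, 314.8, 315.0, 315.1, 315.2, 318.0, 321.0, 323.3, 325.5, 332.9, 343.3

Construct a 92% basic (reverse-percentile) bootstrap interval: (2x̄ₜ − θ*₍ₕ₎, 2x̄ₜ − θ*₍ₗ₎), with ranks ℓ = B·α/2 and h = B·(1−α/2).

(261.3, 322.6)

Percentile endpoints at ranks 2 and 48: θ*₍2₎ = 264.2, θ*₍48₎ = 325.5.
Basic interval reflects these around x̄ₜ:
  lower = 2 × 293.4 − 325.5 = 261.3
  upper = 2 × 293.4 − 264.2 = 322.6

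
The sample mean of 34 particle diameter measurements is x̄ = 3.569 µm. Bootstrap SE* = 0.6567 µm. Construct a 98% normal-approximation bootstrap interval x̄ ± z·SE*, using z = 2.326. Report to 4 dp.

(2.0415, 5.0965)

Margin = 2.326 × 0.6567 = 1.52748
Interval: 3.569 ± 1.52748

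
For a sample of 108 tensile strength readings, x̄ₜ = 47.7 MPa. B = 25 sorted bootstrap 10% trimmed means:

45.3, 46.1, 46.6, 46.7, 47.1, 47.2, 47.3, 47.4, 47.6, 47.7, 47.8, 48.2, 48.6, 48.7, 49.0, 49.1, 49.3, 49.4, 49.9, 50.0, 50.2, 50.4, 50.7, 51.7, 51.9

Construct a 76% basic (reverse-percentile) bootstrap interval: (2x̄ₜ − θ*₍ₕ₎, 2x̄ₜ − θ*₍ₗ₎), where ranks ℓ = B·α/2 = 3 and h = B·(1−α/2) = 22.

Percentile endpoints at ranks 3 and 22: θ*₍3₎ = 46.6, θ*₍22₎ = 50.4.
Basic interval reflects these around x̄ₜ:
  lower = 2 × 47.7 − 50.4 = 45.0
  upper = 2 × 47.7 − 46.6 = 48.8

(45.0, 48.8)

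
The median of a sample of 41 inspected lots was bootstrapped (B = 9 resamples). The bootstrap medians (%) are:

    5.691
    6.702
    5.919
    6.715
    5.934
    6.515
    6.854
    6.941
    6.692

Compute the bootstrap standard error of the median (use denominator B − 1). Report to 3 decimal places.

Bootstrap SE is the standard deviation of the 9 replicate medians.
Mean of replicates: (5.691 + 6.702 + 5.919 + 6.715 + 5.934 + 6.515 + 6.854 + 6.941 + 6.692) / 9 = 57.9630 / 9 = 6.4403
Sum of squared deviations: (−0.7493)² + (+0.2617)² + (−0.5213)² + (+0.2747)² + (−0.5063)² + (+0.0747)² + (+0.4137)² + (+0.5007)² + (+0.2517)² = 1.7243
Variance = 1.7243 / 8 = 0.2155
SE* = √0.2155

SE* = 0.464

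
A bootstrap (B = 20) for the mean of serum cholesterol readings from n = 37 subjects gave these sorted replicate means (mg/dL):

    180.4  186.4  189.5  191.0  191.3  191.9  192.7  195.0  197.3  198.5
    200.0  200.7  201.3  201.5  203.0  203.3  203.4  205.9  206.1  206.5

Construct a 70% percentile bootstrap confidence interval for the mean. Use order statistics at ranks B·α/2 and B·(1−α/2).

α = 0.30; lower rank = 20 × 0.150 = 3; upper rank = 20 × 0.850 = 17.
The 3rd smallest replicate is 189.5; the 17th is 203.4.

(189.5, 203.4)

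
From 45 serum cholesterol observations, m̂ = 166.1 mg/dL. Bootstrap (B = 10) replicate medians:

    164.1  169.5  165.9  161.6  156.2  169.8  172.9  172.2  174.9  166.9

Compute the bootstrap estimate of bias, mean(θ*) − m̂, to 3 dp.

mean(θ*) = (164.1 + 169.5 + 165.9 + 161.6 + 156.2 + 169.8 + 172.9 + 172.2 + 174.9 + 166.9) / 10 = 167.4000
bias = 167.4000 − 166.1

bias = +1.300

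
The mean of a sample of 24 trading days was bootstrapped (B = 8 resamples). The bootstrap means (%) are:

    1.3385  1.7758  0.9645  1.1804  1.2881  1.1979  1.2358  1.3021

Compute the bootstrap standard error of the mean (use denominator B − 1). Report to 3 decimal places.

SE* = 0.229

Bootstrap SE is the standard deviation of the 8 replicate means.
Mean of replicates: (1.3385 + 1.7758 + 0.9645 + 1.1804 + 1.2881 + 1.1979 + 1.2358 + 1.3021) / 8 = 10.28310 / 8 = 1.28539
Sum of squared deviations: (+0.05311)² + (+0.49041)² + (−0.32089)² + (−0.10499)² + (+0.00271)² + (−0.08749)² + (−0.04959)² + (+0.01671)² = 0.36772
Variance = 0.36772 / 7 = 0.05253
SE* = √0.05253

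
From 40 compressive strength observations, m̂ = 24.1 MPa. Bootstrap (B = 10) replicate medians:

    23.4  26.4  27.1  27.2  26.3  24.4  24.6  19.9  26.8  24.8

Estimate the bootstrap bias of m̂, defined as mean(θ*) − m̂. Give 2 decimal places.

mean(θ*) = (23.4 + 26.4 + 27.1 + 27.2 + 26.3 + 24.4 + 24.6 + 19.9 + 26.8 + 24.8) / 10 = 25.090
bias = 25.090 − 24.1

bias = +0.99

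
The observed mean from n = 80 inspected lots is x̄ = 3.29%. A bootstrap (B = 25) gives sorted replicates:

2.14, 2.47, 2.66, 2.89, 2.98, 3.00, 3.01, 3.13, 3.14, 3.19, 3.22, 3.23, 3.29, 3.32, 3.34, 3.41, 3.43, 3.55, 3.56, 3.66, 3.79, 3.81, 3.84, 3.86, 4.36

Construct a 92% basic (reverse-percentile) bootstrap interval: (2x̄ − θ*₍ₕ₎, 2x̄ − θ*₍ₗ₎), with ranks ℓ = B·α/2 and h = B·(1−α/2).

(2.72, 4.44)

Percentile endpoints at ranks 1 and 24: θ*₍1₎ = 2.14, θ*₍24₎ = 3.86.
Basic interval reflects these around x̄:
  lower = 2 × 3.29 − 3.86 = 2.72
  upper = 2 × 3.29 − 2.14 = 4.44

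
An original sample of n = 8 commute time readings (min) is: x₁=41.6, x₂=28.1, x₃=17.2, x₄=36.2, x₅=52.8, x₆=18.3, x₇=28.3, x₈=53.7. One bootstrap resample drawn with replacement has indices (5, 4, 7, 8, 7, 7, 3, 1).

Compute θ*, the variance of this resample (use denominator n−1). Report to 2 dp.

Resample values: 52.8, 36.2, 28.3, 53.7, 28.3, 28.3, 17.2, 41.6.
Mean = 35.8000; sum of squared deviations = 1157.9200
s² = 1157.9200 / 7 = 165.4171

θ* = 165.42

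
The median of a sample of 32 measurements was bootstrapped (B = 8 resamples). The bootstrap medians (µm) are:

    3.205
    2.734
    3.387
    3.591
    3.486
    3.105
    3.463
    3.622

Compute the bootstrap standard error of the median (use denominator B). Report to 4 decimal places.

SE* = 0.2784

Bootstrap SE is the standard deviation of the 8 replicate medians.
Mean of replicates: (3.205 + 2.734 + 3.387 + 3.591 + 3.486 + 3.105 + 3.463 + 3.622) / 8 = 26.59300 / 8 = 3.32412
Sum of squared deviations: (−0.11912)² + (−0.59013)² + (+0.06288)² + (+0.26688)² + (+0.16188)² + (−0.21913)² + (+0.13888)² + (+0.29787)² = 0.61985
Variance = 0.61985 / 8 = 0.07748
SE* = √0.07748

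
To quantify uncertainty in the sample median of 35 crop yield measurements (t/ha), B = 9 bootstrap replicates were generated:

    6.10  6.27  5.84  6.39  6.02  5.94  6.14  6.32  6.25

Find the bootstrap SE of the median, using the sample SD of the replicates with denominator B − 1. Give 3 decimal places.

Bootstrap SE is the standard deviation of the 9 replicate medians.
Mean of replicates: (6.10 + 6.27 + 5.84 + 6.39 + 6.02 + 5.94 + 6.14 + 6.32 + 6.25) / 9 = 55.2700 / 9 = 6.1411
Sum of squared deviations: (−0.0411)² + (+0.1289)² + (−0.3011)² + (+0.2489)² + (−0.1211)² + (−0.2011)² + (−0.0011)² + (+0.1789)² + (+0.1089)² = 0.2699
Variance = 0.2699 / 8 = 0.0337
SE* = √0.0337

SE* = 0.184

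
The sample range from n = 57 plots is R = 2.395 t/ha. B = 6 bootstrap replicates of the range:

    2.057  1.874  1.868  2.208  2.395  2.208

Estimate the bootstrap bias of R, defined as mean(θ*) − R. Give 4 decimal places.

mean(θ*) = (2.057 + 1.874 + 1.868 + 2.208 + 2.395 + 2.208) / 6 = 2.10167
bias = 2.10167 − 2.395

bias = −0.2933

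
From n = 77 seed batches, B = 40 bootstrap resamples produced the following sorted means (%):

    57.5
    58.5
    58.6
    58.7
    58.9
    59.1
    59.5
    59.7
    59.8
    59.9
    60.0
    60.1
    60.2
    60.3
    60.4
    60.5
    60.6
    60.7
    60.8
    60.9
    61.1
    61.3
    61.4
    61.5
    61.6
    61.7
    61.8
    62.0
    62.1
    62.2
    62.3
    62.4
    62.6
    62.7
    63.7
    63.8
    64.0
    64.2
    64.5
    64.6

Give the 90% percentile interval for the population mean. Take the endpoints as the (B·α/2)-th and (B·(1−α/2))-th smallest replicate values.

α = 0.10; lower rank = 40 × 0.050 = 2; upper rank = 40 × 0.950 = 38.
The 2nd smallest replicate is 58.5; the 38th is 64.2.

(58.5, 64.2)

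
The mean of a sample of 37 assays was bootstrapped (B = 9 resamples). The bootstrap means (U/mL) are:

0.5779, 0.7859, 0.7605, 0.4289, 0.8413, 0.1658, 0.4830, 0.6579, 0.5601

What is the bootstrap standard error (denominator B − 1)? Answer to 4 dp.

Bootstrap SE is the standard deviation of the 9 replicate means.
Mean of replicates: (0.5779 + 0.7859 + 0.7605 + 0.4289 + 0.8413 + 0.1658 + 0.4830 + 0.6579 + 0.5601) / 9 = 5.26130 / 9 = 0.58459
Sum of squared deviations: (−0.00669)² + (+0.20131)² + (+0.17591)² + (−0.15569)² + (+0.25671)² + (−0.41879)² + (−0.10159)² + (+0.07331)² + (−0.02449)² = 0.35333
Variance = 0.35333 / 8 = 0.04417
SE* = √0.04417

SE* = 0.2102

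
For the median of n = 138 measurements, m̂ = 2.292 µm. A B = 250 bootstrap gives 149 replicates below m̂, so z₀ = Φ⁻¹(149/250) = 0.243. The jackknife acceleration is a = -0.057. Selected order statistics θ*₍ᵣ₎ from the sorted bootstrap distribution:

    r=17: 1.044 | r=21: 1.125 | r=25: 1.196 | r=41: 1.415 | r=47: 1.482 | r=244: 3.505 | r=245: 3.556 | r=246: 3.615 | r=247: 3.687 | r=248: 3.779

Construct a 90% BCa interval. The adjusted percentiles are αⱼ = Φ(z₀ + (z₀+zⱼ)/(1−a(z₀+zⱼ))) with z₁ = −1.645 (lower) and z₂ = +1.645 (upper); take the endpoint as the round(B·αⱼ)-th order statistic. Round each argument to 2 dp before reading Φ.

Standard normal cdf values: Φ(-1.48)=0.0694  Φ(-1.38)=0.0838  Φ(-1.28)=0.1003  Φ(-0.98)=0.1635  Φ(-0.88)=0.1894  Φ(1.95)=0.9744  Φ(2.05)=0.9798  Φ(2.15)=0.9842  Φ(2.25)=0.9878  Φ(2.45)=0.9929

(1.196, 3.505)

Lower: z₀ + z₁ = 0.243 + (-1.645) = -1.402; 1 − a(z₀+z₁) = 1 − (-0.057)(-1.402) = 0.9201; argument = 0.243 + (-1.402)/0.9201 = -1.2808 → -1.28.
α₁ = Φ(-1.28) = 0.1003; rank = round(250 × 0.1003) = 25; θ*₍25₎ = 1.196.
Upper: z₀ + z₂ = 1.888; 1 − a(z₀+z₂) = 1.1076; argument = 1.9476 → 1.95; α₂ = 0.9744; rank = 244; θ*₍244₎ = 3.505.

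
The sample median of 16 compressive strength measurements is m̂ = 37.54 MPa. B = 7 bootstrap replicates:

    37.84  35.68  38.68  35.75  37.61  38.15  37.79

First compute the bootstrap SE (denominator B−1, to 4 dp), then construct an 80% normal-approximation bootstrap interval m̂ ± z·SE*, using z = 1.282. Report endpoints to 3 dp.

Mean of replicates = 37.3571; sum of squared deviations = 8.2587; SE* = √(8.2587/6) = 1.1732
Margin = 1.282 × 1.1732 = 1.5040
Interval: 37.54 ± 1.5040

(36.036, 39.044)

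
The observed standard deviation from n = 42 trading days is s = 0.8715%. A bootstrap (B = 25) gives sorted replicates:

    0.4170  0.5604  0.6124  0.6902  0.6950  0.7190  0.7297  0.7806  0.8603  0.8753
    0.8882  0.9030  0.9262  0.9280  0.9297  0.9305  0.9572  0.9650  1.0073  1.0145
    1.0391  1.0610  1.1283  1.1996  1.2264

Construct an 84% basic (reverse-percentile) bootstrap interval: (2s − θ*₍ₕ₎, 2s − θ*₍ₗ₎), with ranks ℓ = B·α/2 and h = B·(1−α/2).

(0.6147, 1.1826)

Percentile endpoints at ranks 2 and 23: θ*₍2₎ = 0.5604, θ*₍23₎ = 1.1283.
Basic interval reflects these around s:
  lower = 2 × 0.8715 − 1.1283 = 0.6147
  upper = 2 × 0.8715 − 0.5604 = 1.1826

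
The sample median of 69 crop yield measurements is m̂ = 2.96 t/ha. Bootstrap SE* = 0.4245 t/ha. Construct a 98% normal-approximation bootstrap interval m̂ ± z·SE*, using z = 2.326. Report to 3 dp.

(1.973, 3.947)

Margin = 2.326 × 0.4245 = 0.9874
Interval: 2.96 ± 0.9874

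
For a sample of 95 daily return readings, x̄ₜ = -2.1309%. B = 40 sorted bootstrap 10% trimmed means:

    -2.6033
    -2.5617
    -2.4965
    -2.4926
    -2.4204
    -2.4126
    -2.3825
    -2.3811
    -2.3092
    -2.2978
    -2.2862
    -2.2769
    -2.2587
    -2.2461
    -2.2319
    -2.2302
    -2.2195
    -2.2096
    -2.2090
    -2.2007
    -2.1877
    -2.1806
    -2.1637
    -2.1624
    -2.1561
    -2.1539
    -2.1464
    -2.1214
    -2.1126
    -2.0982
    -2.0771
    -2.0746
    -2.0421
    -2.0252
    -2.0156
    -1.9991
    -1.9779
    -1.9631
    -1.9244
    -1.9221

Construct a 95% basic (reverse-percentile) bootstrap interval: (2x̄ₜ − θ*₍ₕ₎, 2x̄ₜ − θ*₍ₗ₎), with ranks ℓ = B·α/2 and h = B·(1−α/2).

Percentile endpoints at ranks 1 and 39: θ*₍1₎ = -2.6033, θ*₍39₎ = -1.9244.
Basic interval reflects these around x̄ₜ:
  lower = 2 × -2.1309 − -1.9244 = -2.3374
  upper = 2 × -2.1309 − -2.6033 = -1.6585

(-2.3374, -1.6585)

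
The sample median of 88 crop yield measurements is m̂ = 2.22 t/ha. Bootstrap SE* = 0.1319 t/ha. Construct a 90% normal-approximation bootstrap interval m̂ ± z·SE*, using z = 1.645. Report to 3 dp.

(2.003, 2.437)

Margin = 1.645 × 0.1319 = 0.2170
Interval: 2.22 ± 0.2170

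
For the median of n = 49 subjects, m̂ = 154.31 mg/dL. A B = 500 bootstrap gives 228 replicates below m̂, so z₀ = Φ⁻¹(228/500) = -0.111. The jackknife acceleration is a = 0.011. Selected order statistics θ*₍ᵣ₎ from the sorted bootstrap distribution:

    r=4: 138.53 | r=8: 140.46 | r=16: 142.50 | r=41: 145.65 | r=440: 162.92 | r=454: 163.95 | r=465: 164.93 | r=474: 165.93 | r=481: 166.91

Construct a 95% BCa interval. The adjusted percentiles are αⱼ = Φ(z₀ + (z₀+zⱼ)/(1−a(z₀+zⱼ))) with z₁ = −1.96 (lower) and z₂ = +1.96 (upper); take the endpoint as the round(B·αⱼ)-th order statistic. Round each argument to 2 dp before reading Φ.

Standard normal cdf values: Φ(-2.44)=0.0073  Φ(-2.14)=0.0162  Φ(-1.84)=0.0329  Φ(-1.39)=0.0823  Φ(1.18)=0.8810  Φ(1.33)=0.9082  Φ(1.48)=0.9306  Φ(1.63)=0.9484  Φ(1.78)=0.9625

Lower: z₀ + z₁ = -0.111 + (-1.960) = -2.071; 1 − a(z₀+z₁) = 1 − (0.011)(-2.071) = 1.0228; argument = -0.111 + (-2.071)/1.0228 = -2.1359 → -2.14.
α₁ = Φ(-2.14) = 0.0162; rank = round(500 × 0.0162) = 8; θ*₍8₎ = 140.46.
Upper: z₀ + z₂ = 1.849; 1 − a(z₀+z₂) = 0.9797; argument = 1.7764 → 1.78; α₂ = 0.9625; rank = 481; θ*₍481₎ = 166.91.

(140.46, 166.91)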